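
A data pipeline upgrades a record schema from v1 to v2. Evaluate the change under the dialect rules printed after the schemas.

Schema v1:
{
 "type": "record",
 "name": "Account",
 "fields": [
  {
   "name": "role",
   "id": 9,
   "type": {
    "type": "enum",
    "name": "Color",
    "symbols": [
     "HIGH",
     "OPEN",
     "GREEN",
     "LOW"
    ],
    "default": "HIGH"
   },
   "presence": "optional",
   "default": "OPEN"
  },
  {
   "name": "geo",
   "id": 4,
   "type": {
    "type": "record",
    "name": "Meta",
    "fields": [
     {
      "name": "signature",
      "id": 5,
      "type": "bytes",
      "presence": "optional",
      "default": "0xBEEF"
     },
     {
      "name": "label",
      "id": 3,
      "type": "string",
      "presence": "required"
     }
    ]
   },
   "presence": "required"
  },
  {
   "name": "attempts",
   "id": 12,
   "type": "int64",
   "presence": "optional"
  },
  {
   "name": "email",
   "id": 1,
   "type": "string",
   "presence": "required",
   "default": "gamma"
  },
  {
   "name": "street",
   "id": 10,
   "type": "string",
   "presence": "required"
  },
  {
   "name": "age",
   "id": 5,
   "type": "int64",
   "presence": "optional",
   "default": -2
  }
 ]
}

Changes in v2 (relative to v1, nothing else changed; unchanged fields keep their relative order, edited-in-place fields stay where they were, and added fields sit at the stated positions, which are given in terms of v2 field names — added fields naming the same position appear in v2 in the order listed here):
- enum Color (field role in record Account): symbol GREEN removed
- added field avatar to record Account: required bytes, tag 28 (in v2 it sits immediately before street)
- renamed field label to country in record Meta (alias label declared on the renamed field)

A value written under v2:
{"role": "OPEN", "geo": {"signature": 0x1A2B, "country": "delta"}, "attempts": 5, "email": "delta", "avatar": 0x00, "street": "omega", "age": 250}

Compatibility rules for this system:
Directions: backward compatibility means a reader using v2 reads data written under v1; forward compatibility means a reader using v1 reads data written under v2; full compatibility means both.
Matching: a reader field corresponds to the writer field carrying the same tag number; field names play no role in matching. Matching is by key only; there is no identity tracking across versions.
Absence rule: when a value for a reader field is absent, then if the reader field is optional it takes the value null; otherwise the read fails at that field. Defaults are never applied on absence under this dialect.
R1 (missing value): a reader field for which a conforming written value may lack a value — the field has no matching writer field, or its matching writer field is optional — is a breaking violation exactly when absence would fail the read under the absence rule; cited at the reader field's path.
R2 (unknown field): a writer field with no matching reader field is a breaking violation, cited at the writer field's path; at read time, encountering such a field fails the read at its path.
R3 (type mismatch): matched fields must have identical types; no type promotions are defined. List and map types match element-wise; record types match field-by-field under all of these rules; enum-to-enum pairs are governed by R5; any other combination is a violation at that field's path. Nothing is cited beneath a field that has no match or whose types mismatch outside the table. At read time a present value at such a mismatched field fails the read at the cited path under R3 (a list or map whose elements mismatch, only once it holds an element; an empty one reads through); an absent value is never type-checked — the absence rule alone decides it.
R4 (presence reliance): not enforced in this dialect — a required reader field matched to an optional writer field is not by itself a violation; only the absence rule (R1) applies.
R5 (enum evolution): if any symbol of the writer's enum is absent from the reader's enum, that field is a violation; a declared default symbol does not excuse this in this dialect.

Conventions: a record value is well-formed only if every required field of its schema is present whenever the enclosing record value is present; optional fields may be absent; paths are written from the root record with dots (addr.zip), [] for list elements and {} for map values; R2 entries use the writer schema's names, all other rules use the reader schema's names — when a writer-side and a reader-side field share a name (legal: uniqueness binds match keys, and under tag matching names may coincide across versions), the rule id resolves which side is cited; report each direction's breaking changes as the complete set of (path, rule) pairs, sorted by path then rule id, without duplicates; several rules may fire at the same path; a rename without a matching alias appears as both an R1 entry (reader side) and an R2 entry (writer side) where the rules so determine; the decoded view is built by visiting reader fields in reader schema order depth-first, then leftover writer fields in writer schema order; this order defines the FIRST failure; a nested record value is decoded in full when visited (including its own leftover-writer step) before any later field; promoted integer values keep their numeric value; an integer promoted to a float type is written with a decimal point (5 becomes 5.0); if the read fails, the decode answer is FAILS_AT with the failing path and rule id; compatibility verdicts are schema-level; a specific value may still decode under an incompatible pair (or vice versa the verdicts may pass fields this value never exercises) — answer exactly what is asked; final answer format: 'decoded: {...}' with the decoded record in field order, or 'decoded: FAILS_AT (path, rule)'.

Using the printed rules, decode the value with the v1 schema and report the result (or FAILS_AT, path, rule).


decoded: FAILS_AT (avatar, R2)

arrows below run writer -> reader for Account
migrating the Account value to v1:
  role := "OPEN"
  geo.signature := 0x1A2B
  geo.label := "delta" (from writer country)
  attempts := 5
  email := "delta"
  street := "omega"
  age := 250
  read fails at avatar under R2 (unknown field)
  => FAILS_AT (avatar, R2)
ruling out the remaining Account differences:
  enum Color (field role in record Account): symbol GREEN removed -> shifts the Account verdicts, not this decode
  renamed field label to country in record Meta (alias label declared on the renamed field) -> no rule fires on it and the decoded Account view is identical with or without it


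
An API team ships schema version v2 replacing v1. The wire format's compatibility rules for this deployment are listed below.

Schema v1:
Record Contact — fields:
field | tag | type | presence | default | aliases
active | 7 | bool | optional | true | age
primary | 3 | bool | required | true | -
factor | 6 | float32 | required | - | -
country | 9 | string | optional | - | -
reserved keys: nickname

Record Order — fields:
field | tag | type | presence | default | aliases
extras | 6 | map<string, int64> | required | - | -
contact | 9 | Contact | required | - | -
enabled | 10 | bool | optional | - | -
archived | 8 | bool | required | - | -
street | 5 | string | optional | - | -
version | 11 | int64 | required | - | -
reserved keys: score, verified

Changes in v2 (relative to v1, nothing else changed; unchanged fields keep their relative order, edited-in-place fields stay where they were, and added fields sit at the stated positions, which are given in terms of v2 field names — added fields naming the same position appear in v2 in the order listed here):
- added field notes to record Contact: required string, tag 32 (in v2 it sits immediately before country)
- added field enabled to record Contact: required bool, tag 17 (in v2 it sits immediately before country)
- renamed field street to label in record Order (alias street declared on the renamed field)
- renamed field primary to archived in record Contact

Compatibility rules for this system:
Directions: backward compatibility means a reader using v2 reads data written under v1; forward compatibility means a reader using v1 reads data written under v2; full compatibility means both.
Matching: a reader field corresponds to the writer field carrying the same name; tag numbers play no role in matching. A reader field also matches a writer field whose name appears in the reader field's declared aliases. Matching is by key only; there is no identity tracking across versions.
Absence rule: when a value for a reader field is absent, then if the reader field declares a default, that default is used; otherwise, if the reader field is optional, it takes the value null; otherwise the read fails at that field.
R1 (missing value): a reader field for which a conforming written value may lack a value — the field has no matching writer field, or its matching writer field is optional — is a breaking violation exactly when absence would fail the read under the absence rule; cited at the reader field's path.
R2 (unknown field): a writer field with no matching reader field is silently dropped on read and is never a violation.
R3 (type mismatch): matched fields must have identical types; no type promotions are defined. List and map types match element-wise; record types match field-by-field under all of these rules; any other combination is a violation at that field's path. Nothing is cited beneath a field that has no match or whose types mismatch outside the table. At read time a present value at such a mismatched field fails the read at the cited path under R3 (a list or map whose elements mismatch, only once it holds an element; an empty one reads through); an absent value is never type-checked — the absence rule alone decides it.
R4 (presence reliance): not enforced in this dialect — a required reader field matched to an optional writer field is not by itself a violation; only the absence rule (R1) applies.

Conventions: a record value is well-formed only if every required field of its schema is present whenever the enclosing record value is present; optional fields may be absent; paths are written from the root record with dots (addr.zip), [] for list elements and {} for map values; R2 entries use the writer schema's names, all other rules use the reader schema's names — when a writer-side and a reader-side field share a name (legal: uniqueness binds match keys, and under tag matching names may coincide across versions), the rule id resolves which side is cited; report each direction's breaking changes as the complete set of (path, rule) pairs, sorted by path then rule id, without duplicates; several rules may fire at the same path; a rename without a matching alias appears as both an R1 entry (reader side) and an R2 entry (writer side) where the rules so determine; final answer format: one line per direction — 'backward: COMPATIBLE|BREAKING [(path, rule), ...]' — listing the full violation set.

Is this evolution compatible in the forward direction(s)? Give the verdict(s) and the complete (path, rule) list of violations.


forward: COMPATIBLE []

the writer's type comes first in each Order pair
forward for Order (reader v1, writer v2):
  extras: map<string, int64> -> map<string, int64>, writer required; from extras
  contact: Contact -> Contact, writer required; from contact
  enabled: bool -> bool, writer optional; from enabled
  archived: bool -> bool, writer required; from archived
  street: no writer match
  version: int64 -> int64, writer required; from version
  writer field label has no reader counterpart
  contact.active: bool -> bool, writer optional; from contact.active
  contact.primary: no writer match
  contact.factor: float32 -> float32, writer required; from contact.factor
  contact.country: string -> string, writer optional; from contact.country
  writer field contact.archived has no reader counterpart
  writer field contact.notes has no reader counterpart
  writer field contact.enabled has no reader counterpart
  => no violations; forward on Order: COMPATIBLE
remaining Order differences; none change what is asked:
  added field notes to record Contact: required string, tag 32 (in v2 it sits immediately before country) -> matters only for Order's backward compatibility — outside the asked direction
  added field enabled to record Contact: required bool, tag 17 (in v2 it sits immediately before country) -> matters only for Order's backward compatibility — outside the asked direction
  renamed field street to label in record Order (alias street declared on the renamed field) -> inert for the asked Order verdict: nothing fires
  renamed field primary to archived in record Contact -> inert for the asked Order verdict: nothing fires


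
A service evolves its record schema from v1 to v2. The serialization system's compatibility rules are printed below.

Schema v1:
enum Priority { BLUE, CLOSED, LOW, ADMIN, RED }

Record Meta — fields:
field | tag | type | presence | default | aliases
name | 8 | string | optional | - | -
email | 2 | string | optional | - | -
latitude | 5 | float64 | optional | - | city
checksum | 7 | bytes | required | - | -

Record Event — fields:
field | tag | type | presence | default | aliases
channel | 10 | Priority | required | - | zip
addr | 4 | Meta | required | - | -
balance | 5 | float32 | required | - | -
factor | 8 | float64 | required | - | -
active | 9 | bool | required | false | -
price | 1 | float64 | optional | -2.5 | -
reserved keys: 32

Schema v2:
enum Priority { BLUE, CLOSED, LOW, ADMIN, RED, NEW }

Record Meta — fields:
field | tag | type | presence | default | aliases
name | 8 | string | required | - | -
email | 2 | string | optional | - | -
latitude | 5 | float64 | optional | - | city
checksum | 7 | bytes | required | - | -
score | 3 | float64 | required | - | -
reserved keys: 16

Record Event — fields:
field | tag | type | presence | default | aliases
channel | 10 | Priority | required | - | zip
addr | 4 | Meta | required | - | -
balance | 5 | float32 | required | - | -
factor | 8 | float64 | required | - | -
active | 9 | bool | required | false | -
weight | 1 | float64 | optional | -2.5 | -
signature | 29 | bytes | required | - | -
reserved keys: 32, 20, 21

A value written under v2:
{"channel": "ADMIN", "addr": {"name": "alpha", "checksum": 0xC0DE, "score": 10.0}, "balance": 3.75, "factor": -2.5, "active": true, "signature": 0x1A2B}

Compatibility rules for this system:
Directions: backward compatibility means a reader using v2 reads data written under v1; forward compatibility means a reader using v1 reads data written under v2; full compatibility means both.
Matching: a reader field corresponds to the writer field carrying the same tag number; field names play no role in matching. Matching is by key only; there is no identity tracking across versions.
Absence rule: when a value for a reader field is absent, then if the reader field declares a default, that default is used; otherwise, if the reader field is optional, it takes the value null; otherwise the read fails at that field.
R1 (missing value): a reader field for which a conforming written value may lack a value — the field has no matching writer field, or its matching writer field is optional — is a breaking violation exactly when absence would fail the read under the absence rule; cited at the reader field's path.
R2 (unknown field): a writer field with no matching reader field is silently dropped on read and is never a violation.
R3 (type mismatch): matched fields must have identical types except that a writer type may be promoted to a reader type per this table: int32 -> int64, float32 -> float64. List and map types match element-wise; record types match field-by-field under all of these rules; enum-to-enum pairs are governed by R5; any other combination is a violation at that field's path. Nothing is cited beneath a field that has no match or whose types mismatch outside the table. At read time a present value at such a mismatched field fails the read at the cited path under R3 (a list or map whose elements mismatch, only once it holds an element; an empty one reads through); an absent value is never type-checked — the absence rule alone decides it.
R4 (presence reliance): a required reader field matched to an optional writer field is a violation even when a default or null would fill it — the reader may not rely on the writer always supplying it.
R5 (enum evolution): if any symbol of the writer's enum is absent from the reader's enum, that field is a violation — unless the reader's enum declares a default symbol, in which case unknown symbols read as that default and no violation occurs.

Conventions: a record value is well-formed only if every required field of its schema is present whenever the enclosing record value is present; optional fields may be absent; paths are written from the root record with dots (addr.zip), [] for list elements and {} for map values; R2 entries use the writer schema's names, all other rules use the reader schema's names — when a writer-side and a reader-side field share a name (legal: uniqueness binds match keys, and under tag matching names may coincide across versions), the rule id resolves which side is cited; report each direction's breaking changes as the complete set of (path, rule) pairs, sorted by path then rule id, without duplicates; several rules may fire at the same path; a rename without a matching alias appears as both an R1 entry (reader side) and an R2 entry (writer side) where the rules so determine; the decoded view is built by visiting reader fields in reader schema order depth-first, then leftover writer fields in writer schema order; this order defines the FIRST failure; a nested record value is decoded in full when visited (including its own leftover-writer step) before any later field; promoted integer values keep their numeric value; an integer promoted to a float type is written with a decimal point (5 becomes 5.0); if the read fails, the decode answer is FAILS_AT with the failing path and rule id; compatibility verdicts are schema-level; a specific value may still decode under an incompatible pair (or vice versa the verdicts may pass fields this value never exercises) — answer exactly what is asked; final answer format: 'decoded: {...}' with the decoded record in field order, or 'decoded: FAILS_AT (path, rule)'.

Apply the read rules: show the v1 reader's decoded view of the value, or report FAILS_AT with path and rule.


decoded: {"channel": "ADMIN", "addr": {"name": "alpha", "email": null, "latitude": null, "checksum": 0xC0DE}, "balance": 3.75, "factor": -2.5, "active": true, "price": -2.5}

the writer's type comes first in each Event pair
decode walk for Event under reader schema v1:
  channel := "ADMIN"
  addr.name := "alpha"
  addr.email := null (absent, optional -> null)
  addr.latitude := null (absent, optional -> null)
  addr.checksum := 0xC0DE
  writer addr.score: unknown -> dropped
  balance := 3.75
  factor := -2.5
  active := true
  price := -2.5 (absent -> default)
  writer signature: unknown -> dropped
  => decoded: {"channel": "ADMIN", "addr": {"name": "alpha", "email": null, "latitude": null, "checksum": 0xC0DE}, "balance": 3.75, "factor": -2.5, "active": true, "price": -2.5}
ruling out the remaining Event differences:
  enum Priority (field channel in record Event): symbol NEW added -> changes Event's schema-level verdicts only — the decode of this value is the same
  field name in record Meta: optional changed to required -> changes Event's schema-level verdicts only — the decode of this value is the same
  added field score to record Meta: required float64, tag 3 (in v2 it sits last) -> changes Event's schema-level verdicts only — the decode of this value is the same
  added field signature to record Event: required bytes, tag 29 (in v2 it sits last) -> changes Event's schema-level verdicts only — the decode of this value is the same
  renamed field price to weight in record Event -> fires no rule on Event under this dialect and leaves the result unchanged


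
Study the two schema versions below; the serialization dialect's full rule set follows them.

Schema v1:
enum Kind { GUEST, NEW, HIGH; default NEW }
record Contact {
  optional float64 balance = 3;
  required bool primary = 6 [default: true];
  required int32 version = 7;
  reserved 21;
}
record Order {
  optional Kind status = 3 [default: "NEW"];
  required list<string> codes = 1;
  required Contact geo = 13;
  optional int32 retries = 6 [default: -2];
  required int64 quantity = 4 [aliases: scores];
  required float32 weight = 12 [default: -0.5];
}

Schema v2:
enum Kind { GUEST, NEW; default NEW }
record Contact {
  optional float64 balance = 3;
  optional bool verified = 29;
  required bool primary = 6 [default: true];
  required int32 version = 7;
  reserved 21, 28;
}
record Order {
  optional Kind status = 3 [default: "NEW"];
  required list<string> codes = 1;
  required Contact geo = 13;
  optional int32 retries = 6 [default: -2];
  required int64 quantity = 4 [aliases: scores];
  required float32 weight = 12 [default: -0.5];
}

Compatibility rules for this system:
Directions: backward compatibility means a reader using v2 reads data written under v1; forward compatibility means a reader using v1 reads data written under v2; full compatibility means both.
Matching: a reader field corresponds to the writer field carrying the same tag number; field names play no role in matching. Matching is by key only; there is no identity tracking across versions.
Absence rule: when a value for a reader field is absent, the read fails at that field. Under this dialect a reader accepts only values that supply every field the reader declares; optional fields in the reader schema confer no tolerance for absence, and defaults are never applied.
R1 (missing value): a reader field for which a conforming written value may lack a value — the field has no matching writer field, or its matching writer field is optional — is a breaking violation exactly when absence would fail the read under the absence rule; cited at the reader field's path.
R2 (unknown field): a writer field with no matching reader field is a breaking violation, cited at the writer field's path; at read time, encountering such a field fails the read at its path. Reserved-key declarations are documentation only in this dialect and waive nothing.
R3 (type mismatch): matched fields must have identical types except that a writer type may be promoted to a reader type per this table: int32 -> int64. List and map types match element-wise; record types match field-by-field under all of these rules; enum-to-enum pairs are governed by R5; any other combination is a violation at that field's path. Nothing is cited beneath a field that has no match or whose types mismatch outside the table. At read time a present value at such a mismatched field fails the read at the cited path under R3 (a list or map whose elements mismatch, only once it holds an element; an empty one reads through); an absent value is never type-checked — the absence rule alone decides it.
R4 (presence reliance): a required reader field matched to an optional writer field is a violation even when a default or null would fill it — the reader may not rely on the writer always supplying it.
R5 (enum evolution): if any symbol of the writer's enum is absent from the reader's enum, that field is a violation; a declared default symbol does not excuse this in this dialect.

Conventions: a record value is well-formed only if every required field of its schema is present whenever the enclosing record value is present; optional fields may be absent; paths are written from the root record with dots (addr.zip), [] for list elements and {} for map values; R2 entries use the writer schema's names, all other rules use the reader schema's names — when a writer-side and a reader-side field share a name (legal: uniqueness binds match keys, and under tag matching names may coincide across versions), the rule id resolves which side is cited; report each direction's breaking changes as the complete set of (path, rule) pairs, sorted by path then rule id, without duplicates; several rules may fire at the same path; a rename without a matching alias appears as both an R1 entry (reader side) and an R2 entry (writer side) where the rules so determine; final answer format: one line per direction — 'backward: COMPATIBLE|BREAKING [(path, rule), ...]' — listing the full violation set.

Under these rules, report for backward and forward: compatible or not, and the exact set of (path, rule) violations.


arrows below run writer -> reader for Order
backward analysis of Order with v2 as reader and v1 as writer:
  status: Kind -> Kind, writer optional; from status
  codes: list<string> -> list<string>, writer required; from codes
  geo: Contact -> Contact, writer required; from geo
  retries: int32 -> int32, writer optional; from retries
  quantity: int64 -> int64, writer required; from quantity
  weight: float32 -> float32, writer required; from weight
  geo.balance: float64 -> float64, writer optional; from geo.balance
  geo.verified has no writer counterpart
  geo.primary: bool -> bool, writer required; from geo.primary
  geo.version: int32 -> int32, writer required; from geo.version
  breaking: (geo.balance, R1)
  breaking: (geo.verified, R1)
  breaking: (retries, R1)
  breaking: (status, R1)
  breaking: (status, R5)
  => backward: BREAKING (5)
forward analysis of Order with v1 as reader and v2 as writer:
  status: Kind -> Kind, writer optional; from status
  codes: list<string> -> list<string>, writer required; from codes
  geo: Contact -> Contact, writer required; from geo
  retries: int32 -> int32, writer optional; from retries
  quantity: int64 -> int64, writer required; from quantity
  weight: float32 -> float32, writer required; from weight
  geo.balance: float64 -> float64, writer optional; from geo.balance
  geo.primary: bool -> bool, writer required; from geo.primary
  geo.version: int32 -> int32, writer required; from geo.version
  writer geo.verified: unknown to reader
  breaking: (geo.balance, R1)
  breaking: (geo.verified, R2)
  breaking: (retries, R1)
  breaking: (status, R1)
  => forward: BREAKING (4)

backward: BREAKING [(geo.balance, R1), (geo.verified, R1), (retries, R1), (status, R1), (status, R5)]; forward: BREAKING [(geo.balance, R1), (geo.verified, R2), (retries, R1), (status, R1)]


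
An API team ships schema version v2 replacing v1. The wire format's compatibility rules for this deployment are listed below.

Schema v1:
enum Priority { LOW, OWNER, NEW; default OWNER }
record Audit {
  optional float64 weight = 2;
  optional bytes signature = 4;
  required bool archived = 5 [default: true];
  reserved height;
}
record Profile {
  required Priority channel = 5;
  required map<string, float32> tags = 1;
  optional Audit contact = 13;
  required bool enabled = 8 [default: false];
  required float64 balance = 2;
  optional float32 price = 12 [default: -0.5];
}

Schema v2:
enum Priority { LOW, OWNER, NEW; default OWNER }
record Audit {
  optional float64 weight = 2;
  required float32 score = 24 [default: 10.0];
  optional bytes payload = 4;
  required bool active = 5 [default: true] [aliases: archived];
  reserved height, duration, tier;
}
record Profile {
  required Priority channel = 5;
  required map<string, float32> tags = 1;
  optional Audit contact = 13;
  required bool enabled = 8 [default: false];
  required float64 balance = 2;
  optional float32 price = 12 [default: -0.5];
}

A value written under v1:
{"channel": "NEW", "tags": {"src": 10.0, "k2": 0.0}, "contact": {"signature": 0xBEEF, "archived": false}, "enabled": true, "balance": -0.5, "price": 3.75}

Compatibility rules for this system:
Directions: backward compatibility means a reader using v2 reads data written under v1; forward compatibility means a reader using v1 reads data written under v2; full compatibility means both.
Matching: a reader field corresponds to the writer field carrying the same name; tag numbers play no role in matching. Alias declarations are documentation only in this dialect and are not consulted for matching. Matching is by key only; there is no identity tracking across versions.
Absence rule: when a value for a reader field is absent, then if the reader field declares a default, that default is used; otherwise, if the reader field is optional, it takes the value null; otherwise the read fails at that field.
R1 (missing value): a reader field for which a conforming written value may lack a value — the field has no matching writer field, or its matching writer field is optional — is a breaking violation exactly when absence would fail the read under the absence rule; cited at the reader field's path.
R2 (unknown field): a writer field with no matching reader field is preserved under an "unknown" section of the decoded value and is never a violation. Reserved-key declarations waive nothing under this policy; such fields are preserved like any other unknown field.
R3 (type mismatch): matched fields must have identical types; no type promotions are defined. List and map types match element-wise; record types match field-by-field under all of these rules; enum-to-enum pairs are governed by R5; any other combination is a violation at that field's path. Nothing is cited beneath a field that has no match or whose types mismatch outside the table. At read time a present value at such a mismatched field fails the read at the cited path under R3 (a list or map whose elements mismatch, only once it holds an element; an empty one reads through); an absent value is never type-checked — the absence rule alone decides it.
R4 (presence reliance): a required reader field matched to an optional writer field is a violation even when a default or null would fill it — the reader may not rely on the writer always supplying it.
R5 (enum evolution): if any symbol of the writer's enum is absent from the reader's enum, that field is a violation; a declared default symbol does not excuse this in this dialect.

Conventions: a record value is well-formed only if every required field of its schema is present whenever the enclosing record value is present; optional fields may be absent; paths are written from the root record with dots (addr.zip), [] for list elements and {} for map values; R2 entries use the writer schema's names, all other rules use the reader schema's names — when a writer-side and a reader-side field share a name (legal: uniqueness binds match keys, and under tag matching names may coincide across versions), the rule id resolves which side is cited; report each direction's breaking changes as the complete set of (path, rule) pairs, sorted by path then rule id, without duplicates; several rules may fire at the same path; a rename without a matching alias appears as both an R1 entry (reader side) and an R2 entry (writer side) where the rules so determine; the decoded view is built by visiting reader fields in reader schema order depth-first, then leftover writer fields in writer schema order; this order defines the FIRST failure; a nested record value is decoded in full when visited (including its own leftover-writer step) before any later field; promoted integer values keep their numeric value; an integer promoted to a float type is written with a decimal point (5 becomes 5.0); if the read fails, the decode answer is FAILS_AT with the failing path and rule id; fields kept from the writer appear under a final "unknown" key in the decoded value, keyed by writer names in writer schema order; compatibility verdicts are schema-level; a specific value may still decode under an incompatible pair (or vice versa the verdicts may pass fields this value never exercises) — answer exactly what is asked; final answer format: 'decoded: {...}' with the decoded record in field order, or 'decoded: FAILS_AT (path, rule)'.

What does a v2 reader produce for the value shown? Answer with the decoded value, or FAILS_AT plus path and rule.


the writer's type comes first in each Profile pair
decode (reader v2):
  channel := "NEW"
  tags := {"src": 10.0, "k2": 0.0}
  contact.weight := null (absent, optional -> null)
  contact.score := 10.0 (absent -> default)
  contact.payload := null (absent, optional -> null)
  contact.active := true (absent -> default)
  writer contact.signature: kept under "unknown"
  writer contact.archived: kept under "unknown"
  enabled := true
  balance := -0.5
  price := 3.75
  => decoded: {"channel": "NEW", "tags": {"src": 10.0, "k2": 0.0}, "contact": {"weight": null, "score": 10.0, "payload": null, "active": true, "unknown": {"signature": 0xBEEF, "archived": false}}, "enabled": true, "balance": -0.5, "price": 3.75}

decoded: {"channel": "NEW", "tags": {"src": 10.0, "k2": 0.0}, "contact": {"weight": null, "score": 10.0, "payload": null, "active": true, "unknown": {"signature": 0xBEEF, "archived": false}}, "enabled": true, "balance": -0.5, "price": 3.75}


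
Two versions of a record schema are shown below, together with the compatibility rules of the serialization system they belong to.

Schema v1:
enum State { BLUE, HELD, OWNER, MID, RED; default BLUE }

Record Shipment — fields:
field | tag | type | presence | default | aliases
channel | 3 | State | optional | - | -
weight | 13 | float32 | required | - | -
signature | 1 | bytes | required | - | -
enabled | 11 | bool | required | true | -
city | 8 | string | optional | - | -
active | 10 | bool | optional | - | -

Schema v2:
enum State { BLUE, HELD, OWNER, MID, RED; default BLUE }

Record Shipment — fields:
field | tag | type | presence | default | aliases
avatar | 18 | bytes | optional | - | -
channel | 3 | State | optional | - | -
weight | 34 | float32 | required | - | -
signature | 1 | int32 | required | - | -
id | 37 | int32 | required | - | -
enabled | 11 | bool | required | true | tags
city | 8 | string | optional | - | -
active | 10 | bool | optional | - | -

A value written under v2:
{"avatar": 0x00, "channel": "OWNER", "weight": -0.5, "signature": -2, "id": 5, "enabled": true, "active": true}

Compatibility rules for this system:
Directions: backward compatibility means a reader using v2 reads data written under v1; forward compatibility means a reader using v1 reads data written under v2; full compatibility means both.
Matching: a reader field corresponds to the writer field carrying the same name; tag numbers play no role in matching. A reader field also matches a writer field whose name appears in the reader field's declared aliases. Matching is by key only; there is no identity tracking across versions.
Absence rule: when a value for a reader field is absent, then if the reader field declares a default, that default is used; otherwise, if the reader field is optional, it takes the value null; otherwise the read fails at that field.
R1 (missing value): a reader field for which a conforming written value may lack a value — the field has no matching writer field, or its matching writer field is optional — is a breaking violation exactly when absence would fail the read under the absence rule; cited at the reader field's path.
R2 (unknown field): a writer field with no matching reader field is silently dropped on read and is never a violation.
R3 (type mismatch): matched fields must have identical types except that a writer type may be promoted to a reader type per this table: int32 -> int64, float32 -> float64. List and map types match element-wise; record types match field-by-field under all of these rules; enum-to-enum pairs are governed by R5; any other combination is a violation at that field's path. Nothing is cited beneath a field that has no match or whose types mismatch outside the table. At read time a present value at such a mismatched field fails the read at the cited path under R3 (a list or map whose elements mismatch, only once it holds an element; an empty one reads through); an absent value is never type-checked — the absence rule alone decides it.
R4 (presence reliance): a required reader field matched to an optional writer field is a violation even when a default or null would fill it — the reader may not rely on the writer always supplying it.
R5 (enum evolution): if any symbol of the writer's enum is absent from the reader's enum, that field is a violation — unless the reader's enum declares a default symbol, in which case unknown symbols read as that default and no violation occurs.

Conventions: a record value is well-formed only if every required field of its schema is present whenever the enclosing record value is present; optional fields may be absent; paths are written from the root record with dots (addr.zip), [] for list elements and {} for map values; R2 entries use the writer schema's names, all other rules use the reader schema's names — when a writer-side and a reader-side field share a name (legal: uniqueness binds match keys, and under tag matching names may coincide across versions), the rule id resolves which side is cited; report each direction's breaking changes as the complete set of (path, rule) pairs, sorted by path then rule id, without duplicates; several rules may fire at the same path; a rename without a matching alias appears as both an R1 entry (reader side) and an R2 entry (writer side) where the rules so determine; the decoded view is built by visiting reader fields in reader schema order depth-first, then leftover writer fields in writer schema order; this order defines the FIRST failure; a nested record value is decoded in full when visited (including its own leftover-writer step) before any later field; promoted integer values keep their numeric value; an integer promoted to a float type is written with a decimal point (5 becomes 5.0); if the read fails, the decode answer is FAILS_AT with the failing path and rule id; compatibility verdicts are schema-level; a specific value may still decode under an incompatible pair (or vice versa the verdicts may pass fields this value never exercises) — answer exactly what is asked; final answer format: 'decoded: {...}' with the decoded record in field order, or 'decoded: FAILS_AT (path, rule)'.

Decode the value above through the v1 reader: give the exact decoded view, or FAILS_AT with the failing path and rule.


the writer's type comes first in each Shipment pair
decode walk for Shipment under reader schema v1:
  channel := "OWNER"
  weight := -0.5
  read fails at signature under R3
  => FAILS_AT (signature, R3)
remaining Shipment differences; none change what is asked:
  added field avatar to record Shipment: optional bytes, tag 18 (in v2 it sits immediately before channel) -> triggers nothing under the printed rules; the Shipment answer is the same either way
  added field id to record Shipment: required int32, tag 37 (in v2 it sits immediately before enabled) -> shifts the Shipment verdicts, not this decode
  field weight in record Shipment: tag 13 changed to 34 -> triggers nothing under the printed rules; the Shipment answer is the same either way

decoded: FAILS_AT (signature, R3)


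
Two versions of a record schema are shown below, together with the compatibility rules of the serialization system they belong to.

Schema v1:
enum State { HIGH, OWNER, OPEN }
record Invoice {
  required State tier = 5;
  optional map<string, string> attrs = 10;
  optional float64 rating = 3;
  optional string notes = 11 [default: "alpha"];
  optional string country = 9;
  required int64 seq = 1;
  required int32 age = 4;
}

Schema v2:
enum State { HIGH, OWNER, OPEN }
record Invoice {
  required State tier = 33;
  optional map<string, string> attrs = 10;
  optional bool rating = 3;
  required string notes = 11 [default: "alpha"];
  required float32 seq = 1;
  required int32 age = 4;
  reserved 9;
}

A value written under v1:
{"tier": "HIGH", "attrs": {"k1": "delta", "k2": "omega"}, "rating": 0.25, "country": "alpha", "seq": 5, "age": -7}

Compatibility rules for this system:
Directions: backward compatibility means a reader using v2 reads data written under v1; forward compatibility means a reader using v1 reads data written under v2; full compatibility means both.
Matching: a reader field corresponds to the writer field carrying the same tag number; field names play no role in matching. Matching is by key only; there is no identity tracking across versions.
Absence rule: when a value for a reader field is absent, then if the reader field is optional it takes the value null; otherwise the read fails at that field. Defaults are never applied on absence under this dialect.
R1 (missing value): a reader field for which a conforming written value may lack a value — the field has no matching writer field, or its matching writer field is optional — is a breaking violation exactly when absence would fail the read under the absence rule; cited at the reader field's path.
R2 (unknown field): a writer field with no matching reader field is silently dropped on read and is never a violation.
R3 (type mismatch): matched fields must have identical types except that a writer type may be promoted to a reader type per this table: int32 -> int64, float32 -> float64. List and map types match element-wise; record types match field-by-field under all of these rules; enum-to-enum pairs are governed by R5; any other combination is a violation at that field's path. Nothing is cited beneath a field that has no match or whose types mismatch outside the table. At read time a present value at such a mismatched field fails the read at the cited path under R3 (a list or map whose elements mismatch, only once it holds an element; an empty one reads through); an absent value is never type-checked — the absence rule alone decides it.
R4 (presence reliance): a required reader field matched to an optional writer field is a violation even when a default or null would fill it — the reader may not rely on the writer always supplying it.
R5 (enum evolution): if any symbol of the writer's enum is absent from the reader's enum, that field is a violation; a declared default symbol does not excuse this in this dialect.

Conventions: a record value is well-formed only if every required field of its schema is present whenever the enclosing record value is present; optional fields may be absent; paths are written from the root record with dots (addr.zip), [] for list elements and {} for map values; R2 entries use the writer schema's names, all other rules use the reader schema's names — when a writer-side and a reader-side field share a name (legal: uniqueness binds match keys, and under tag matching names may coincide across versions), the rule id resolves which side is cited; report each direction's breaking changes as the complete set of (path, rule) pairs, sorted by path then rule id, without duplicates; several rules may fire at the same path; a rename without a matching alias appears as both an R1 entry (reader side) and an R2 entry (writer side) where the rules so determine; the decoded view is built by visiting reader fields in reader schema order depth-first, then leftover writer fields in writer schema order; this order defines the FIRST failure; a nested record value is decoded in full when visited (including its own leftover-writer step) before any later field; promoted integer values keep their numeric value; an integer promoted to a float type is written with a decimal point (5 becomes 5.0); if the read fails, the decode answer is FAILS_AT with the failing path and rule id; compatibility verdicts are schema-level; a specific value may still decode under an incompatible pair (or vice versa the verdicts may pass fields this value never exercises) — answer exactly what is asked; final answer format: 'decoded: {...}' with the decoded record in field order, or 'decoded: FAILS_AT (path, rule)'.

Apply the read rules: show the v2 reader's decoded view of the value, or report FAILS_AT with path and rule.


the writer's type comes first in each Invoice pair
migrating the Invoice value to v2:
  read fails at tier under R1 (no fill)
  => FAILS_AT (tier, R1)
ruling out the remaining Invoice differences:
  removed field country from record Invoice (its key 9 joins the reserved list) -> no rule fires on it and the decoded Invoice view is identical with or without it
  field notes in record Invoice: optional changed to required -> matters for Invoice compatibility verdicts, not for this value's decode
  field seq in record Invoice: type int64 changed to float32 -> matters for Invoice compatibility verdicts, not for this value's decode
  field rating in record Invoice: type float64 changed to bool -> matters for Invoice compatibility verdicts, not for this value's decode

decoded: FAILS_AT (tier, R1)
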